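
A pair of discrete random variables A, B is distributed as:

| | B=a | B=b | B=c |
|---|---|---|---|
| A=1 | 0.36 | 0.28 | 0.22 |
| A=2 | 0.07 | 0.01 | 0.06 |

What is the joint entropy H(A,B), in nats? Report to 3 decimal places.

H(A,B) = −Σ p(x,y)·ln p(x,y) over all 6 cells.
  cell (1,a): −0.36·ln0.36 = 0.3678
  cell (1,b): −0.28·ln0.28 = 0.3564
  cell (1,c): −0.22·ln0.22 = 0.3331
  cell (2,a): −0.07·ln0.07 = 0.1861
  cell (2,b): −0.01·ln0.01 = 0.0461
  cell (2,c): −0.06·ln0.06 = 0.1688
Sum = 1.458 nats.

1.458 nats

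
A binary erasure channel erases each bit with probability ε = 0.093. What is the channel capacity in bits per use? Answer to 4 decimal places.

Binary erasure channel: capacity C = 1 − ε.
C = 1 − 0.093 = 0.9070 bits per channel use.

0.9070 bits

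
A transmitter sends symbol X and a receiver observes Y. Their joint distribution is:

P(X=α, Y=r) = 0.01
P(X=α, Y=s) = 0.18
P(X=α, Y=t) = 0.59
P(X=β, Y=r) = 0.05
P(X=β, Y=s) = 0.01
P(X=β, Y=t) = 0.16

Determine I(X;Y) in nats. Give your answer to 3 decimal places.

Marginals: p(X) = (0.7800, 0.2200), p(Y) = (0.0600, 0.1900, 0.7500).
I(X;Y) = Σ p(x,y)·ln[p(x,y)/(p(x)p(y))].
  (α,r): 0.01·ln(0.2137) = -0.0154
  (α,s): 0.18·ln(1.2146) = 0.0350
  (α,t): 0.59·ln(1.0085) = 0.0050
  (β,r): 0.05·ln(3.7879) = 0.0666
  (β,s): 0.01·ln(0.2392) = -0.0143
  (β,t): 0.16·ln(0.9697) = -0.0049
Sum = 0.072 nats.

0.072 nats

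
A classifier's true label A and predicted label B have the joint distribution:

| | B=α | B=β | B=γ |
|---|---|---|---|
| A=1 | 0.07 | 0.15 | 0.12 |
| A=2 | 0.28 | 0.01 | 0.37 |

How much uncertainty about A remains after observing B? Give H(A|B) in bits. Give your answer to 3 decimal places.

0.700 bits

Marginals: p(A) = (0.3400, 0.6600), p(B) = (0.3500, 0.1600, 0.4900).
H(A|B) = Σ p(B) · H(A|B=·).
  B=α: p=0.3500, H(A|B=α) = 0.7219
  B=β: p=0.1600, H(A|B=β) = 0.3373
  B=γ: p=0.4900, H(A|B=γ) = 0.8031
Weighted sum = 0.700 bits.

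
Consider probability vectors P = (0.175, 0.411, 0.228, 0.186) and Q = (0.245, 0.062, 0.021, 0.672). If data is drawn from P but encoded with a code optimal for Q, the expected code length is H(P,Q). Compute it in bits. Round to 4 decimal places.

3.3813 bits

H(P,Q) = −Σ p·log₂ q.
  −0.175·log₂(0.245) = 0.35510
  −0.411·log₂(0.062) = 1.64876
  −0.228·log₂(0.021) = 1.27075
  −0.186·log₂(0.672) = 0.10666
H(P,Q) = 3.3813 bits.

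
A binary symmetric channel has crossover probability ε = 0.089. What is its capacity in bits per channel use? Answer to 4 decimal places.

0.5669 bits

Binary symmetric channel: C = 1 − h₂(ε) where h₂ is the binary entropy function.
h₂(0.089) = −0.089·log₂0.089 − 0.911·log₂0.911 = 0.4331.
C = 1 − 0.4331 = 0.5669 bits per channel use.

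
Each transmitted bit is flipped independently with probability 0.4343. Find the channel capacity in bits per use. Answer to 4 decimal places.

Binary symmetric channel: C = 1 − h₂(ε) where h₂ is the binary entropy function.
h₂(0.4343) = −0.4343·log₂0.4343 − 0.5657·log₂0.5657 = 0.9875.
C = 1 − 0.9875 = 0.0125 bits per channel use.

0.0125 bits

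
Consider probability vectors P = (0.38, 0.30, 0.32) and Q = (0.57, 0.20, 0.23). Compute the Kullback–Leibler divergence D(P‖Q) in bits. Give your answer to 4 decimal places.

D(P‖Q) = Σ p·log₂(p/q).
  0.38·log₂(0.38/0.57) = -0.22229
  0.30·log₂(0.30/0.20) = 0.17549
  0.32·log₂(0.32/0.23) = 0.15246
D(P‖Q) = 0.1057 bits.

0.1057 bits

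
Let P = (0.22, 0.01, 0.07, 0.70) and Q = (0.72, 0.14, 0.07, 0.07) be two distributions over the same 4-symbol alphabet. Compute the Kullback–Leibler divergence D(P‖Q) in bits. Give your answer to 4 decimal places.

1.9110 bits

D(P‖Q) = Σ p·log₂(p/q).
  0.22·log₂(0.22/0.72) = -0.37631
  0.01·log₂(0.01/0.14) = -0.03807
  0.07·log₂(0.07/0.07) = 0.00000
  0.70·log₂(0.70/0.07) = 2.32535
D(P‖Q) = 1.9110 bits.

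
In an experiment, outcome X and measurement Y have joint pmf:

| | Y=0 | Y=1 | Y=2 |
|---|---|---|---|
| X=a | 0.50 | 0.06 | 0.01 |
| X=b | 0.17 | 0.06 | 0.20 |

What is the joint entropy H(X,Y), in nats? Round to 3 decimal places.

H(X,Y) = −Σ p(x,y)·ln p(x,y) over all 6 cells.
  cell (a,0): −0.50·ln0.50 = 0.3466
  cell (a,1): −0.06·ln0.06 = 0.1688
  cell (a,2): −0.01·ln0.01 = 0.0461
  cell (b,0): −0.17·ln0.17 = 0.3012
  cell (b,1): −0.06·ln0.06 = 0.1688
  cell (b,2): −0.20·ln0.20 = 0.3219
Sum = 1.353 nats.

1.353 nats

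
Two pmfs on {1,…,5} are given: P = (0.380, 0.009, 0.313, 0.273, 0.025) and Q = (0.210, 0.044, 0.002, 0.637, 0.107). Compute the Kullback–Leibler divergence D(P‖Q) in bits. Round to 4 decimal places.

D(P‖Q) = Σ p·log₂(p/q).
  0.380·log₂(0.380/0.210) = 0.32513
  0.009·log₂(0.009/0.044) = -0.02061
  0.313·log₂(0.313/0.002) = 2.28178
  0.273·log₂(0.273/0.637) = -0.33371
  0.025·log₂(0.025/0.107) = -0.05244
D(P‖Q) = 2.2001 bits.

2.2001 bits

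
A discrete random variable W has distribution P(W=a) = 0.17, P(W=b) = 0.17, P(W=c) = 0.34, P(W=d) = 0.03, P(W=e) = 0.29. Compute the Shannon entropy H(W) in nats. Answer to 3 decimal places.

1.433 nats

H(W) = −Σ p·ln p.
  −(0.17)·ln(0.17) = 0.3012
  −(0.17)·ln(0.17) = 0.3012
  −(0.34)·ln(0.34) = 0.3668
  −(0.03)·ln(0.03) = 0.1052
  −(0.29)·ln(0.29) = 0.3590
Sum: 0.3012 + 0.3012 + 0.3668 + 0.1052 + 0.3590 = 1.433 nats.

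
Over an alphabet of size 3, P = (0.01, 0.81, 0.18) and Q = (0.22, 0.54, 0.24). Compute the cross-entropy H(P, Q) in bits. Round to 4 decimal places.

1.1125 bits

H(P,Q) = −Σ p·log₂ q.
  −0.01·log₂(0.22) = 0.02184
  −0.81·log₂(0.54) = 0.72006
  −0.18·log₂(0.24) = 0.37060
H(P,Q) = 1.1125 bits.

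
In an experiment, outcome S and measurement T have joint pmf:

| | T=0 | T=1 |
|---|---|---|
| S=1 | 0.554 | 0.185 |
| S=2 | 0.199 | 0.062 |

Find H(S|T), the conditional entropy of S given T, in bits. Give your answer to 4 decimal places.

Chain rule: H(S|T) = H(S,T) − H(T).
Marginals: p(S) = (0.7390, 0.2610), p(T) = (0.7530, 0.2470).
H(S,T) = 1.6346 bits; H(T) = 0.8065 bits.
H(S|T) = 1.6346 − 0.8065 = 0.8281 bits.

0.8281 bits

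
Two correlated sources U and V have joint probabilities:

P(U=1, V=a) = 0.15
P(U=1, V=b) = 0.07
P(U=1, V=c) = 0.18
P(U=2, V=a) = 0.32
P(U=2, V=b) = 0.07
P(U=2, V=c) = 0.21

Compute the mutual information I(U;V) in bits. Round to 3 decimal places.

Marginals: p(U) = (0.4000, 0.6000), p(V) = (0.4700, 0.1400, 0.3900).
I(U;V) = Σ p(x,y)·log₂[p(x,y)/(p(x)p(y))].
  (1,a): 0.15·log₂(0.7979) = -0.0489
  (1,b): 0.07·log₂(1.2500) = 0.0225
  (1,c): 0.18·log₂(1.1538) = 0.0372
  (2,a): 0.32·log₂(1.1348) = 0.0584
  (2,b): 0.07·log₂(0.8333) = -0.0184
  (2,c): 0.21·log₂(0.8974) = -0.0328
Sum = 0.018 bits.

0.018 bits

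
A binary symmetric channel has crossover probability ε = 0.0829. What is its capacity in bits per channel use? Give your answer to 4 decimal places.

Binary symmetric channel: C = 1 − h₂(ε) where h₂ is the binary entropy function.
h₂(0.0829) = −0.0829·log₂0.0829 − 0.9171·log₂0.9171 = 0.4123.
C = 1 − 0.4123 = 0.5877 bits per channel use.

0.5877 bits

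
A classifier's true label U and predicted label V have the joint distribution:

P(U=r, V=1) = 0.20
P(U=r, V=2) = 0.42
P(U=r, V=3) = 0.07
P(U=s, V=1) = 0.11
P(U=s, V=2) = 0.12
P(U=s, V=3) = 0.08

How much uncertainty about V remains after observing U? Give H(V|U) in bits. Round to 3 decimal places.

Marginals: p(U) = (0.6900, 0.3100), p(V) = (0.3100, 0.5400, 0.1500).
H(V|U) = Σ p(U) · H(V|U=·).
  U=r: p=0.6900, H(V|U=r) = 1.2887
  U=s: p=0.3100, H(V|U=s) = 1.5647
Weighted sum = 1.374 bits.

1.374 bits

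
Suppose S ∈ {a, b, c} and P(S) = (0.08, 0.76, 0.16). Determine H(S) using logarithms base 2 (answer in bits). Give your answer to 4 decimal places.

1.0154 bits

H(S) = −Σ p·log₂ p.
  −(0.08)·log₂(0.08) = 0.29151
  −(0.76)·log₂(0.76) = 0.30091
  −(0.16)·log₂(0.16) = 0.42302
Sum: 0.29151 + 0.30091 + 0.42302 = 1.0154 bits.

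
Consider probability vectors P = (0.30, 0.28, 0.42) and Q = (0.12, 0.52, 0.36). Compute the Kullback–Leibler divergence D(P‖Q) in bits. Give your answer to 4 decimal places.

D(P‖Q) = Σ p·log₂(p/q).
  0.30·log₂(0.30/0.12) = 0.39658
  0.28·log₂(0.28/0.52) = -0.25006
  0.42·log₂(0.42/0.36) = 0.09340
D(P‖Q) = 0.2399 bits.

0.2399 bits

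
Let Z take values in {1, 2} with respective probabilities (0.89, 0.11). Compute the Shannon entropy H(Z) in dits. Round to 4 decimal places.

0.1505 dits

H(Z) = −Σ p·log₁₀ p.
  −(0.89)·log₁₀(0.89) = 0.04504
  −(0.11)·log₁₀(0.11) = 0.10545
Sum: 0.04504 + 0.10545 = 0.1505 dits.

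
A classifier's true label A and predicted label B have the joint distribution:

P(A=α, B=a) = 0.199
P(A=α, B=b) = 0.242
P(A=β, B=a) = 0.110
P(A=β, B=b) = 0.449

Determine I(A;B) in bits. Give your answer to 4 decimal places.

0.0541 bits

Marginals: p(A) = (0.4410, 0.5590), p(B) = (0.3090, 0.6910).
I(A;B) = Σ p(x,y)·log₂[p(x,y)/(p(x)p(y))].
  (α,a): 0.199·log₂(1.4603) = 0.10872
  (α,b): 0.242·log₂(0.7941) = -0.08047
  (β,a): 0.110·log₂(0.6368) = -0.07161
  (β,b): 0.449·log₂(1.1624) = 0.09748
Sum = 0.0541 bits.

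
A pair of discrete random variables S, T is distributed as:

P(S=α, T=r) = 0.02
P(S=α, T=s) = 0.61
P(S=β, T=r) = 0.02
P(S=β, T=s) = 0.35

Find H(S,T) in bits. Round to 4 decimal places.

1.1909 bits

H(S,T) = −Σ p(x,y)·log₂ p(x,y) over all 4 cells.
  cell (α,r): −0.02·log₂0.02 = 0.11288
  cell (α,s): −0.61·log₂0.61 = 0.43500
  cell (β,r): −0.02·log₂0.02 = 0.11288
  cell (β,s): −0.35·log₂0.35 = 0.53010
Sum = 1.1909 bits.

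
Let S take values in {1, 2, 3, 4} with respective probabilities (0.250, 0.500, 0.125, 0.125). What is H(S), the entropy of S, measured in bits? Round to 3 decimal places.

1.750 bits

H(S) = −Σ p·log₂ p.
  −(0.250)·log₂(0.250) = 0.5000
  −(0.500)·log₂(0.500) = 0.5000
  −(0.125)·log₂(0.125) = 0.3750
  −(0.125)·log₂(0.125) = 0.3750
Sum: 0.5000 + 0.5000 + 0.3750 + 0.3750 = 1.750 bits.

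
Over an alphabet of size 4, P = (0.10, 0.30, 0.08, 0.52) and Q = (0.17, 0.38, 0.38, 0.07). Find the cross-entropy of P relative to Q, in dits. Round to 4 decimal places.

0.8372 dits

H(P,Q) = −Σ p·log₁₀ q.
  −0.10·log₁₀(0.17) = 0.07696
  −0.30·log₁₀(0.38) = 0.12606
  −0.08·log₁₀(0.38) = 0.03362
  −0.52·log₁₀(0.07) = 0.60055
H(P,Q) = 0.8372 dits.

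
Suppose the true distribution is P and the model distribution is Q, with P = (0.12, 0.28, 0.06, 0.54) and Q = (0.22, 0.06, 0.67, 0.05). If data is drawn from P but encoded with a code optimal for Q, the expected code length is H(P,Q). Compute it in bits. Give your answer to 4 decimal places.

H(P,Q) = −Σ p·log₂ q.
  −0.12·log₂(0.22) = 0.26213
  −0.28·log₂(0.06) = 1.13649
  −0.06·log₂(0.67) = 0.03467
  −0.54·log₂(0.05) = 2.33384
H(P,Q) = 3.7671 bits.

3.7671 bits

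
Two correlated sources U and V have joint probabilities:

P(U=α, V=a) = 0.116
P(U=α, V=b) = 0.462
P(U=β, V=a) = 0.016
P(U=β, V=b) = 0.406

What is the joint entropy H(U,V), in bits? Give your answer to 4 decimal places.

1.4986 bits

H(U,V) = −Σ p(x,y)·log₂ p(x,y) over all 4 cells.
  cell (α,a): −0.116·log₂0.116 = 0.36051
  cell (α,b): −0.462·log₂0.462 = 0.51468
  cell (β,a): −0.016·log₂0.016 = 0.09545
  cell (β,b): −0.406·log₂0.406 = 0.52798
Sum = 1.4986 bits.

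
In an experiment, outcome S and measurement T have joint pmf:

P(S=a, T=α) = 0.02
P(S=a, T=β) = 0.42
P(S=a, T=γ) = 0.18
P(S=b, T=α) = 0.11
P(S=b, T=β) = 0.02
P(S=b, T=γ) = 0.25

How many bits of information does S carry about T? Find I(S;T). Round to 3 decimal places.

0.338 bits

Marginals: p(S) = (0.6200, 0.3800), p(T) = (0.1300, 0.4400, 0.4300).
I(S;T) = Σ p(x,y)·log₂[p(x,y)/(p(x)p(y))].
  (a,α): 0.02·log₂(0.2481) = -0.0402
  (a,β): 0.42·log₂(1.5396) = 0.2615
  (a,γ): 0.18·log₂(0.6752) = -0.1020
  (b,α): 0.11·log₂(2.2267) = 0.1270
  (b,β): 0.02·log₂(0.1196) = -0.0613
  (b,γ): 0.25·log₂(1.5300) = 0.1534
Sum = 0.338 bits.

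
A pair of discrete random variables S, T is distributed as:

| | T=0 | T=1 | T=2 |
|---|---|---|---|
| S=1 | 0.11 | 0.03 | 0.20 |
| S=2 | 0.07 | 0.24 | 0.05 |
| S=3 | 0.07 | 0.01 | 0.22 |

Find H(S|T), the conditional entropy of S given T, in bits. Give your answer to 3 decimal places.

1.235 bits

Marginals: p(S) = (0.3400, 0.3600, 0.3000), p(T) = (0.2500, 0.2800, 0.4700).
H(S|T) = Σ p(T) · H(S|T=·).
  T=0: p=0.2500, H(S|T=0) = 1.5496
  T=1: p=0.2800, H(S|T=1) = 0.7076
  T=2: p=0.4700, H(S|T=2) = 1.3811
Weighted sum = 1.235 bits.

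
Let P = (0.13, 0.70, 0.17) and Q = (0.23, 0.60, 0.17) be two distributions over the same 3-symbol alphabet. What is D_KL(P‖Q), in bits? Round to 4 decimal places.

D(P‖Q) = Σ p·log₂(p/q).
  0.13·log₂(0.13/0.23) = -0.10701
  0.70·log₂(0.70/0.60) = 0.15567
  0.17·log₂(0.17/0.17) = 0.00000
D(P‖Q) = 0.0487 bits.

0.0487 bits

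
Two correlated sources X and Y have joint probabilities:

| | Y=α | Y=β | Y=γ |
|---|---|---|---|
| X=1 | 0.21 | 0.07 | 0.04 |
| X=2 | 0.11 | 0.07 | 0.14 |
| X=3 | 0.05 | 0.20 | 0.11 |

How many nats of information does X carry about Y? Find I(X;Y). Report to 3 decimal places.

Marginals: p(X) = (0.3200, 0.3200, 0.3600), p(Y) = (0.3700, 0.3400, 0.2900).
I(X;Y) = H(X) + H(Y) − H(X,Y).
H(X) = 1.0970, H(Y) = 1.0937, H(X,Y) = 2.0613.
I(X;Y) = 1.0970 + 1.0937 − 2.0613 = 0.129 nats.

0.129 nats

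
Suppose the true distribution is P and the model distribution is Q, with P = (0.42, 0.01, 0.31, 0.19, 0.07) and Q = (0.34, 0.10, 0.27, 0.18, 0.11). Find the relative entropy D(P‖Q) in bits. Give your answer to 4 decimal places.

D(P‖Q) = Σ p·log₂(p/q).
  0.42·log₂(0.42/0.34) = 0.12804
  0.01·log₂(0.01/0.10) = -0.03322
  0.31·log₂(0.31/0.27) = 0.06179
  0.19·log₂(0.19/0.18) = 0.01482
  0.07·log₂(0.07/0.11) = -0.04565
D(P‖Q) = 0.1258 bits.

0.1258 bits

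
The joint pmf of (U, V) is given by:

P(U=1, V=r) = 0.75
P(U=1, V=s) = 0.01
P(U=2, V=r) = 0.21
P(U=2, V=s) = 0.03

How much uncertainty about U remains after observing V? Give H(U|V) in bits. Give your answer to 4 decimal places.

0.7600 bits

Chain rule: H(U|V) = H(U,V) − H(V).
Marginals: p(U) = (0.7600, 0.2400), p(V) = (0.9600, 0.0400).
H(U,V) = 1.0023 bits; H(V) = 0.2423 bits.
H(U|V) = 1.0023 − 0.2423 = 0.7600 bits.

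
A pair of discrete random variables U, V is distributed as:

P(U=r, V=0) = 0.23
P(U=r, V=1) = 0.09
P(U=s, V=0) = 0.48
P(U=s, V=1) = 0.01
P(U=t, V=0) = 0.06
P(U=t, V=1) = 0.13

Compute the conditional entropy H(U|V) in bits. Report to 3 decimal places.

Chain rule: H(U|V) = H(U,V) − H(V).
Marginals: p(U) = (0.3200, 0.4900, 0.1900), p(V) = (0.7700, 0.2300).
H(U,V) = 2.0012 bits; H(V) = 0.7780 bits.
H(U|V) = 2.0012 − 0.7780 = 1.223 bits.

1.223 bits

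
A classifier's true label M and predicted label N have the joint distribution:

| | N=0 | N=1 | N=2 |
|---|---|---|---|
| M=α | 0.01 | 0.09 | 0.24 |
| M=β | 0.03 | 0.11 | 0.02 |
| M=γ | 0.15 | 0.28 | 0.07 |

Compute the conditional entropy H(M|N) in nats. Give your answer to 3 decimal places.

Marginals: p(M) = (0.3400, 0.1600, 0.5000), p(N) = (0.1900, 0.4800, 0.3300).
H(M|N) = Σ p(N) · H(M|N=·).
  N=0: p=0.1900, H(M|N=0) = 0.6330
  N=1: p=0.4800, H(M|N=1) = 0.9659
  N=2: p=0.3300, H(M|N=2) = 0.7304
Weighted sum = 0.825 nats.

0.825 nats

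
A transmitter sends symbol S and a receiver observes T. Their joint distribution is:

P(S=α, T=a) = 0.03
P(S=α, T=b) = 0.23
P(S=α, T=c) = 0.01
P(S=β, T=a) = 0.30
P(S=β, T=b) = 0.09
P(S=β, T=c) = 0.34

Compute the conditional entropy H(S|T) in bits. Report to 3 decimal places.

Chain rule: H(S|T) = H(S,T) − H(T).
Marginals: p(S) = (0.2700, 0.7300), p(T) = (0.3300, 0.3200, 0.3500).
H(S,T) = 2.0688 bits; H(T) = 1.5840 bits.
H(S|T) = 2.0688 − 1.5840 = 0.485 bits.

0.485 bits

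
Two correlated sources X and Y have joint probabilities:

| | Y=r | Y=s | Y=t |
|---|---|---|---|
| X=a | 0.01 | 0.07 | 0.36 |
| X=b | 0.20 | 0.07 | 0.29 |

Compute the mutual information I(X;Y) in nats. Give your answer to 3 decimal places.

0.102 nats

Marginals: p(X) = (0.4400, 0.5600), p(Y) = (0.2100, 0.1400, 0.6500).
I(X;Y) = Σ p(x,y)·ln[p(x,y)/(p(x)p(y))].
  (a,r): 0.01·ln(0.1082) = -0.0222
  (a,s): 0.07·ln(1.1364) = 0.0089
  (a,t): 0.36·ln(1.2587) = 0.0828
  (b,r): 0.20·ln(1.7007) = 0.1062
  (b,s): 0.07·ln(0.8929) = -0.0079
  (b,t): 0.29·ln(0.7967) = -0.0659
Sum = 0.102 nats.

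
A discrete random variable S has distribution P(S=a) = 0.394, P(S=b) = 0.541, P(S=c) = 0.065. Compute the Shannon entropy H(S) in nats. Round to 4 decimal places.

H(S) = −Σ p·ln p.
  −(0.394)·ln(0.394) = 0.36697
  −(0.541)·ln(0.541) = 0.33236
  −(0.065)·ln(0.065) = 0.17767
Sum: 0.36697 + 0.33236 + 0.17767 = 0.8770 nats.

0.8770 nats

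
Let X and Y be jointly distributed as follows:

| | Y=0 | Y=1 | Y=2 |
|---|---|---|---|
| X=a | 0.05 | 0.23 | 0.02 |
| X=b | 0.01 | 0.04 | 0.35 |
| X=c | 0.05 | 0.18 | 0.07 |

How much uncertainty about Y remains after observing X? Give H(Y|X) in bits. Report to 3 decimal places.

0.958 bits

Chain rule: H(Y|X) = H(X,Y) − H(X).
Marginals: p(X) = (0.3000, 0.4000, 0.3000), p(Y) = (0.1100, 0.4500, 0.4400).
H(X,Y) = 2.5289 bits; H(X) = 1.5710 bits.
H(Y|X) = 2.5289 − 1.5710 = 0.958 bits.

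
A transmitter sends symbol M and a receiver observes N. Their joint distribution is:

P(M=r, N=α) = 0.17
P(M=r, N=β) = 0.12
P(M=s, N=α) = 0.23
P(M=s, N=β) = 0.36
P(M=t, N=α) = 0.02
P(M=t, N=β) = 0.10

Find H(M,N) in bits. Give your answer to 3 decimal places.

2.265 bits

H(M,N) = −Σ p(x,y)·log₂ p(x,y) over all 6 cells.
  cell (r,α): −0.17·log₂0.17 = 0.4346
  cell (r,β): −0.12·log₂0.12 = 0.3671
  cell (s,α): −0.23·log₂0.23 = 0.4877
  cell (s,β): −0.36·log₂0.36 = 0.5306
  cell (t,α): −0.02·log₂0.02 = 0.1129
  cell (t,β): −0.10·log₂0.10 = 0.3322
Sum = 2.265 bits.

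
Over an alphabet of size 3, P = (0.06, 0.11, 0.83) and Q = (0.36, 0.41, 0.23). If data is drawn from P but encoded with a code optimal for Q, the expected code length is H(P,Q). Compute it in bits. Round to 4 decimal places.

H(P,Q) = −Σ p·log₂ q.
  −0.06·log₂(0.36) = 0.08844
  −0.11·log₂(0.41) = 0.14149
  −0.83·log₂(0.23) = 1.75984
H(P,Q) = 1.9898 bits.

1.9898 bits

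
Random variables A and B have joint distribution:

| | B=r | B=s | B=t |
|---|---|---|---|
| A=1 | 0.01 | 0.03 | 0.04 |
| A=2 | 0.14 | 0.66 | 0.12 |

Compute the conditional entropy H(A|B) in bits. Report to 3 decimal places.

Chain rule: H(A|B) = H(A,B) − H(B).
Marginals: p(A) = (0.0800, 0.9200), p(B) = (0.1500, 0.6900, 0.1600).
H(A,B) = 1.5638 bits; H(B) = 1.2029 bits.
H(A|B) = 1.5638 − 1.2029 = 0.361 bits.

0.361 bits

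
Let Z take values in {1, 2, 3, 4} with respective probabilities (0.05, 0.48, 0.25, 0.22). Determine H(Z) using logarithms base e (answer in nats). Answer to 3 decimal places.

H(Z) = −Σ p·ln p.
  −(0.05)·ln(0.05) = 0.1498
  −(0.48)·ln(0.48) = 0.3523
  −(0.25)·ln(0.25) = 0.3466
  −(0.22)·ln(0.22) = 0.3331
Sum: 0.1498 + 0.3523 + 0.3466 + 0.3331 = 1.182 nats.

1.182 nats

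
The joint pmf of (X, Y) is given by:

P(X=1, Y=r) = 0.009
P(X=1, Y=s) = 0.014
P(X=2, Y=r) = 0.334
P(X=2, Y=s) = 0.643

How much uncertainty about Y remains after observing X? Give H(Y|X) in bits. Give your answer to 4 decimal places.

0.9275 bits

Chain rule: H(Y|X) = H(X,Y) − H(X).
Marginals: p(X) = (0.0230, 0.9770), p(Y) = (0.3430, 0.6570).
H(X,Y) = 1.0855 bits; H(X) = 0.1580 bits.
H(Y|X) = 1.0855 − 0.1580 = 0.9275 bits.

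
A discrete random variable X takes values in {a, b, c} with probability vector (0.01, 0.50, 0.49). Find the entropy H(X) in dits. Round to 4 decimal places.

H(X) = −Σ p·log₁₀ p.
  −(0.01)·log₁₀(0.01) = 0.02000
  −(0.50)·log₁₀(0.50) = 0.15051
  −(0.49)·log₁₀(0.49) = 0.15180
Sum: 0.02000 + 0.15051 + 0.15180 = 0.3223 dits.

0.3223 dits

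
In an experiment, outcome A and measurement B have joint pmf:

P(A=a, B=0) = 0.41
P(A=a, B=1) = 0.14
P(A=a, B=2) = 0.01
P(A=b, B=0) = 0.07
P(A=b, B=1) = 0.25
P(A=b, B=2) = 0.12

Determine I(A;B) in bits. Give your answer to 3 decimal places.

Marginals: p(A) = (0.5600, 0.4400), p(B) = (0.4800, 0.3900, 0.1300).
I(A;B) = Σ p(x,y)·log₂[p(x,y)/(p(x)p(y))].
  (a,0): 0.41·log₂(1.5253) = 0.2497
  (a,1): 0.14·log₂(0.6410) = -0.0898
  (a,2): 0.01·log₂(0.1374) = -0.0286
  (b,0): 0.07·log₂(0.3314) = -0.1115
  (b,1): 0.25·log₂(1.4569) = 0.1357
  (b,2): 0.12·log₂(2.0979) = 0.1283
Sum = 0.284 bits.

0.284 bits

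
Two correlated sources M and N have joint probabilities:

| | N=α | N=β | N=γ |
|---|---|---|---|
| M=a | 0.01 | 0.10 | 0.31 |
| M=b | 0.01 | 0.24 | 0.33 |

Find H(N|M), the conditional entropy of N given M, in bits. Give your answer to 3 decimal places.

1.029 bits

Marginals: p(M) = (0.4200, 0.5800), p(N) = (0.0200, 0.3400, 0.6400).
H(N|M) = Σ p(M) · H(N|M=·).
  M=a: p=0.4200, H(N|M=a) = 0.9447
  M=b: p=0.5800, H(N|M=b) = 1.0907
Weighted sum = 1.029 bits.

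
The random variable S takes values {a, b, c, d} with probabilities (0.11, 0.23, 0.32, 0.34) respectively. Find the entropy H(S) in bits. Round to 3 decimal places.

H(S) = −Σ p·log₂ p.
  −(0.11)·log₂(0.11) = 0.3503
  −(0.23)·log₂(0.23) = 0.4877
  −(0.32)·log₂(0.32) = 0.5260
  −(0.34)·log₂(0.34) = 0.5292
Sum: 0.3503 + 0.4877 + 0.5260 + 0.5292 = 1.893 bits.

1.893 bits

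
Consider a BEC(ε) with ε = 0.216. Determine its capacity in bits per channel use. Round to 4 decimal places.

0.7840 bits

Binary erasure channel: capacity C = 1 − ε.
C = 1 − 0.216 = 0.7840 bits per channel use.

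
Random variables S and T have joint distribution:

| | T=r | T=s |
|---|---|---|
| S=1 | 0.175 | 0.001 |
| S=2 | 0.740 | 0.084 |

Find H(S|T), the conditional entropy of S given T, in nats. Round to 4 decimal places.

Chain rule: H(S|T) = H(S,T) − H(T).
Marginals: p(S) = (0.1760, 0.8240), p(T) = (0.9150, 0.0850).
H(S,T) = 0.7428 nats; H(T) = 0.2908 nats.
H(S|T) = 0.7428 − 0.2908 = 0.4520 nats.

0.4520 nats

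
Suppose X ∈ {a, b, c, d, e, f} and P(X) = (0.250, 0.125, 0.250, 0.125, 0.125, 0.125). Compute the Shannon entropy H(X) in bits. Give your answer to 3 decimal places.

2.500 bits

H(X) = −Σ p·log₂ p.
  −(0.250)·log₂(0.250) = 0.5000
  −(0.125)·log₂(0.125) = 0.3750
  −(0.250)·log₂(0.250) = 0.5000
  −(0.125)·log₂(0.125) = 0.3750
  −(0.125)·log₂(0.125) = 0.3750
  −(0.125)·log₂(0.125) = 0.3750
Sum: 0.5000 + 0.3750 + 0.5000 + 0.3750 + 0.3750 + 0.3750 = 2.500 bits.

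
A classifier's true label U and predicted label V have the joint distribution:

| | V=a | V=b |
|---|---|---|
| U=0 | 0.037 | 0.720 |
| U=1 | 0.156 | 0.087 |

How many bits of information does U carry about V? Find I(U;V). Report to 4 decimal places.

0.2659 bits

Marginals: p(U) = (0.7570, 0.2430), p(V) = (0.1930, 0.8070).
I(U;V) = Σ p(x,y)·log₂[p(x,y)/(p(x)p(y))].
  (0,a): 0.037·log₂(0.2532) = -0.07331
  (0,b): 0.720·log₂(1.1786) = 0.17069
  (1,a): 0.156·log₂(3.3263) = 0.27049
  (1,b): 0.087·log₂(0.4436) = -0.10201
Sum = 0.2659 bits.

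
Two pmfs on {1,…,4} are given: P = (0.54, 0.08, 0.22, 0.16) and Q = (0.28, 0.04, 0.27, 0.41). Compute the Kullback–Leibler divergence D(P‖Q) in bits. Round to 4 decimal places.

0.3095 bits

D(P‖Q) = Σ p·log₂(p/q).
  0.54·log₂(0.54/0.28) = 0.51167
  0.08·log₂(0.08/0.04) = 0.08000
  0.22·log₂(0.22/0.27) = -0.06500
  0.16·log₂(0.16/0.41) = -0.21721
D(P‖Q) = 0.3095 bits.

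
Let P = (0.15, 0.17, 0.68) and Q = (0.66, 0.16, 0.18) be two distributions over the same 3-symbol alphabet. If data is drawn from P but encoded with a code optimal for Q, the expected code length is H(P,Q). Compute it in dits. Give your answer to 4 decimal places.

0.6688 dits

H(P,Q) = −Σ p·log₁₀ q.
  −0.15·log₁₀(0.66) = 0.02707
  −0.17·log₁₀(0.16) = 0.13530
  −0.68·log₁₀(0.18) = 0.50641
H(P,Q) = 0.6688 dits.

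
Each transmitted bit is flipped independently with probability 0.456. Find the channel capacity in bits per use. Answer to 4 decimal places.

0.0056 bits

Binary symmetric channel: C = 1 − h₂(ε) where h₂ is the binary entropy function.
h₂(0.456) = −0.456·log₂0.456 − 0.544·log₂0.544 = 0.9944.
C = 1 − 0.9944 = 0.0056 bits per channel use.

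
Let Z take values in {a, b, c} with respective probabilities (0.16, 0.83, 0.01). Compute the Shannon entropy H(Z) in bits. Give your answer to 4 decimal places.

0.7126 bits

H(Z) = −Σ p·log₂ p.
  −(0.16)·log₂(0.16) = 0.42302
  −(0.83)·log₂(0.83) = 0.22312
  −(0.01)·log₂(0.01) = 0.06644
Sum: 0.42302 + 0.22312 + 0.06644 = 0.7126 bits.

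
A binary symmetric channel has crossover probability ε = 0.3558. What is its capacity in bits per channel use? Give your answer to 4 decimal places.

Binary symmetric channel: C = 1 − h₂(ε) where h₂ is the binary entropy function.
h₂(0.3558) = −0.3558·log₂0.3558 − 0.6442·log₂0.6442 = 0.9391.
C = 1 − 0.9391 = 0.0609 bits per channel use.

0.0609 bits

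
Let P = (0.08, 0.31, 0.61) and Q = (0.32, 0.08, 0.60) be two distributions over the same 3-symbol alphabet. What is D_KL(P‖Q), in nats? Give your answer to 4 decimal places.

0.3191 nats

D(P‖Q) = Σ p·ln(p/q).
  0.08·ln(0.08/0.32) = -0.11090
  0.31·ln(0.31/0.08) = 0.41991
  0.61·ln(0.61/0.60) = 0.01008
D(P‖Q) = 0.3191 nats.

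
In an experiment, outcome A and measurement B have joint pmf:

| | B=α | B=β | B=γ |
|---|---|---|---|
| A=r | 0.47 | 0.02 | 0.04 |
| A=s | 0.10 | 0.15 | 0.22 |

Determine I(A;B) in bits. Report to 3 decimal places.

Marginals: p(A) = (0.5300, 0.4700), p(B) = (0.5700, 0.1700, 0.2600).
I(A;B) = H(A) + H(B) − H(A,B).
H(A) = 0.9974, H(B) = 1.4021, H(A,B) = 2.0339.
I(A;B) = 0.9974 + 1.4021 − 2.0339 = 0.366 bits.

0.366 bits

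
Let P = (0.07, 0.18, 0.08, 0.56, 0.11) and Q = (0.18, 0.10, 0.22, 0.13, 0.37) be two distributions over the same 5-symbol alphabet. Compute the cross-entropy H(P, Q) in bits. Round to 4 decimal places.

H(P,Q) = −Σ p·log₂ q.
  −0.07·log₂(0.18) = 0.17318
  −0.18·log₂(0.10) = 0.59795
  −0.08·log₂(0.22) = 0.17475
  −0.56·log₂(0.13) = 1.64831
  −0.11·log₂(0.37) = 0.15778
H(P,Q) = 2.7520 bits.

2.7520 bits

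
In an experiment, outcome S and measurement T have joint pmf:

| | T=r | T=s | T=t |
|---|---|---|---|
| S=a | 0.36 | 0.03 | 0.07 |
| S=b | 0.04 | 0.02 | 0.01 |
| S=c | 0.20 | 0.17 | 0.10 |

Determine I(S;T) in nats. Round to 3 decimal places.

Marginals: p(S) = (0.4600, 0.0700, 0.4700), p(T) = (0.6000, 0.2200, 0.1800).
I(S;T) = Σ p(x,y)·ln[p(x,y)/(p(x)p(y))].
  (a,r): 0.36·ln(1.3043) = 0.0957
  (a,s): 0.03·ln(0.2964) = -0.0365
  (a,t): 0.07·ln(0.8454) = -0.0118
  (b,r): 0.04·ln(0.9524) = -0.0020
  (b,s): 0.02·ln(1.2987) = 0.0052
  (b,t): 0.01·ln(0.7937) = -0.0023
  (c,r): 0.20·ln(0.7092) = -0.0687
  (c,s): 0.17·ln(1.6441) = 0.0845
  (c,t): 0.10·ln(1.1820) = 0.0167
Sum = 0.081 nats.

0.081 nats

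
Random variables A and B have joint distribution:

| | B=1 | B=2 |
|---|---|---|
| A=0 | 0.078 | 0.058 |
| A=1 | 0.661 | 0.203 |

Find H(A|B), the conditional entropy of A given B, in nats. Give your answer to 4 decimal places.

Chain rule: H(A|B) = H(A,B) − H(B).
Marginals: p(A) = (0.1360, 0.8640), p(B) = (0.7390, 0.2610).
H(A,B) = 0.9615 nats; H(B) = 0.5741 nats.
H(A|B) = 0.9615 − 0.5741 = 0.3874 nats.

0.3874 nats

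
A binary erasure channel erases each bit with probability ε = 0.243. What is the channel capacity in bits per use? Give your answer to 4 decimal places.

0.7570 bits

Binary erasure channel: capacity C = 1 − ε.
C = 1 − 0.243 = 0.7570 bits per channel use.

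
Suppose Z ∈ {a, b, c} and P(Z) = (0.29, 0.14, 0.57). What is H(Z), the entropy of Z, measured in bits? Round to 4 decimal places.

H(Z) = −Σ p·log₂ p.
  −(0.29)·log₂(0.29) = 0.51790
  −(0.14)·log₂(0.14) = 0.39711
  −(0.57)·log₂(0.57) = 0.46225
Sum: 0.51790 + 0.39711 + 0.46225 = 1.3773 bits.

1.3773 bits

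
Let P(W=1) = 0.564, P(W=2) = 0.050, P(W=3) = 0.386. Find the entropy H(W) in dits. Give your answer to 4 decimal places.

0.3649 dits

H(W) = −Σ p·log₁₀ p.
  −(0.564)·log₁₀(0.564) = 0.14028
  −(0.050)·log₁₀(0.050) = 0.06505
  −(0.386)·log₁₀(0.386) = 0.15958
Sum: 0.14028 + 0.06505 + 0.15958 = 0.3649 dits.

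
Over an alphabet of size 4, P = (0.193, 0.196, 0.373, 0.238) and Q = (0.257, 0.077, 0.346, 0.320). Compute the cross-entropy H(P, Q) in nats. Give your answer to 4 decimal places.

H(P,Q) = −Σ p·ln q.
  −0.193·ln(0.257) = 0.26223
  −0.196·ln(0.077) = 0.50253
  −0.373·ln(0.346) = 0.39587
  −0.238·ln(0.320) = 0.27119
H(P,Q) = 1.4318 nats.

1.4318 nats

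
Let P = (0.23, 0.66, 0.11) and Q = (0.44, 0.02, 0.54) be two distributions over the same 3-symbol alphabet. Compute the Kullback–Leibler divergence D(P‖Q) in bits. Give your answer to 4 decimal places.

2.8615 bits

D(P‖Q) = Σ p·log₂(p/q).
  0.23·log₂(0.23/0.44) = -0.21525
  0.66·log₂(0.66/0.02) = 3.32930
  0.11·log₂(0.11/0.54) = -0.25250
D(P‖Q) = 2.8615 bits.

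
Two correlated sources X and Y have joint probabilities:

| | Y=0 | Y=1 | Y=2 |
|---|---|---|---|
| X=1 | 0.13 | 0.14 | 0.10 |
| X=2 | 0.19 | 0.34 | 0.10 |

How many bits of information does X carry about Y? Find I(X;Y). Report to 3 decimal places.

0.021 bits

Marginals: p(X) = (0.3700, 0.6300), p(Y) = (0.3200, 0.4800, 0.2000).
I(X;Y) = H(X) + H(Y) − H(X,Y).
H(X) = 0.9507, H(Y) = 1.4987, H(X,Y) = 2.4285.
I(X;Y) = 0.9507 + 1.4987 − 2.4285 = 0.021 bits.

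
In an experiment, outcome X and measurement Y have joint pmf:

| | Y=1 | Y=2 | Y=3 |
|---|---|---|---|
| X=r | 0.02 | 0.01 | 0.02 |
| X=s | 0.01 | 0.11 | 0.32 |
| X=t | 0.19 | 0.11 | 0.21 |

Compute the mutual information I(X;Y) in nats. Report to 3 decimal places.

0.112 nats

Marginals: p(X) = (0.0500, 0.4400, 0.5100), p(Y) = (0.2200, 0.2300, 0.5500).
I(X;Y) = Σ p(x,y)·ln[p(x,y)/(p(x)p(y))].
  (r,1): 0.02·ln(1.8182) = 0.0120
  (r,2): 0.01·ln(0.8696) = -0.0014
  (r,3): 0.02·ln(0.7273) = -0.0064
  (s,1): 0.01·ln(0.1033) = -0.0227
  (s,2): 0.11·ln(1.0870) = 0.0092
  (s,3): 0.32·ln(1.3223) = 0.0894
  (t,1): 0.19·ln(1.6934) = 0.1001
  (t,2): 0.11·ln(0.9378) = -0.0071
  (t,3): 0.21·ln(0.7487) = -0.0608
Sum = 0.112 nats.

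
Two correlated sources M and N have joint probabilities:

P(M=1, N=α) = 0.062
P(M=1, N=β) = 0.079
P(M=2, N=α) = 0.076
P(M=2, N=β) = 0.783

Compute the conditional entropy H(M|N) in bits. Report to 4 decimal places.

0.5179 bits

Marginals: p(M) = (0.1410, 0.8590), p(N) = (0.1380, 0.8620).
H(M|N) = Σ p(N) · H(M|N=·).
  N=α: p=0.1380, H(M|N=α) = 0.9926
  N=β: p=0.8620, H(M|N=β) = 0.4419
Weighted sum = 0.5179 bits.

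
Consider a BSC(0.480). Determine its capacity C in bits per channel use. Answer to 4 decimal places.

0.0012 bits

Binary symmetric channel: C = 1 − h₂(ε) where h₂ is the binary entropy function.
h₂(0.480) = −0.480·log₂0.480 − 0.520·log₂0.520 = 0.9988.
C = 1 − 0.9988 = 0.0012 bits per channel use.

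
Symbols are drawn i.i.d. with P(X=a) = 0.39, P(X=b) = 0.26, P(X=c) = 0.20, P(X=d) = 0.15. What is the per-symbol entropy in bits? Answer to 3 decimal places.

1.910 bits

H(X) = −Σ p·log₂ p.
  −(0.39)·log₂(0.39) = 0.5298
  −(0.26)·log₂(0.26) = 0.5053
  −(0.20)·log₂(0.20) = 0.4644
  −(0.15)·log₂(0.15) = 0.4105
Sum: 0.5298 + 0.5053 + 0.4644 + 0.4105 = 1.910 bits.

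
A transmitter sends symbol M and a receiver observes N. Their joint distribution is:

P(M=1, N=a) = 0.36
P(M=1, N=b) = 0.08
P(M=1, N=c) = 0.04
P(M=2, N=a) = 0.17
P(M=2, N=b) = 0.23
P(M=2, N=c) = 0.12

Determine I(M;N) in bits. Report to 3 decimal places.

Marginals: p(M) = (0.4800, 0.5200), p(N) = (0.5300, 0.3100, 0.1600).
I(M;N) = Σ p(x,y)·log₂[p(x,y)/(p(x)p(y))].
  (1,a): 0.36·log₂(1.4151) = 0.1803
  (1,b): 0.08·log₂(0.5376) = -0.0716
  (1,c): 0.04·log₂(0.5208) = -0.0376
  (2,a): 0.17·log₂(0.6168) = -0.1185
  (2,b): 0.23·log₂(1.4268) = 0.1179
  (2,c): 0.12·log₂(1.4423) = 0.0634
Sum = 0.134 bits.

0.134 bits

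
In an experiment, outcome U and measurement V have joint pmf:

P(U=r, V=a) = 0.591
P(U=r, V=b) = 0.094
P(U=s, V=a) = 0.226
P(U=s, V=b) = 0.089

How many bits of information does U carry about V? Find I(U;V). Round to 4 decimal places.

Marginals: p(U) = (0.6850, 0.3150), p(V) = (0.8170, 0.1830).
I(U;V) = Σ p(x,y)·log₂[p(x,y)/(p(x)p(y))].
  (r,a): 0.591·log₂(1.0560) = 0.04648
  (r,b): 0.094·log₂(0.7499) = -0.03904
  (s,a): 0.226·log₂(0.8782) = -0.04236
  (s,b): 0.089·log₂(1.5439) = 0.05577
Sum = 0.0209 bits.

0.0209 bits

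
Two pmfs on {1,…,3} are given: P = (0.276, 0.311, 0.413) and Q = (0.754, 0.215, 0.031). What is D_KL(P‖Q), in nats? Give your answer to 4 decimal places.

0.9069 nats

D(P‖Q) = Σ p·ln(p/q).
  0.276·ln(0.276/0.754) = -0.27738
  0.311·ln(0.311/0.215) = 0.11481
  0.413·ln(0.413/0.031) = 1.06945
D(P‖Q) = 0.9069 nats.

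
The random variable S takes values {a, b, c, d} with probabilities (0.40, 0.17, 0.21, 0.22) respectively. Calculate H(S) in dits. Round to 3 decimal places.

H(S) = −Σ p·log₁₀ p.
  −(0.40)·log₁₀(0.40) = 0.1592
  −(0.17)·log₁₀(0.17) = 0.1308
  −(0.21)·log₁₀(0.21) = 0.1423
  −(0.22)·log₁₀(0.22) = 0.1447
Sum: 0.1592 + 0.1308 + 0.1423 + 0.1447 = 0.577 dits.

0.577 dits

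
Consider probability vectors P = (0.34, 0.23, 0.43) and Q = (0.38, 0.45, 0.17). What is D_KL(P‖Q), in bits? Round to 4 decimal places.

0.2984 bits

D(P‖Q) = Σ p·log₂(p/q).
  0.34·log₂(0.34/0.38) = -0.05456
  0.23·log₂(0.23/0.45) = -0.22271
  0.43·log₂(0.43/0.17) = 0.57568
D(P‖Q) = 0.2984 bits.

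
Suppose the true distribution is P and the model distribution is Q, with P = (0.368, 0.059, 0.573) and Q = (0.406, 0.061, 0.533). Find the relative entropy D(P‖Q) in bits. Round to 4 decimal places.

0.0048 bits

D(P‖Q) = Σ p·log₂(p/q).
  0.368·log₂(0.368/0.406) = -0.05217
  0.059·log₂(0.059/0.061) = -0.00284
  0.573·log₂(0.573/0.533) = 0.05982
D(P‖Q) = 0.0048 bits.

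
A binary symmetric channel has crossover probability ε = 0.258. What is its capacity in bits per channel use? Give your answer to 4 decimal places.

Binary symmetric channel: C = 1 − h₂(ε) where h₂ is the binary entropy function.
h₂(0.258) = −0.258·log₂0.258 − 0.742·log₂0.742 = 0.8237.
C = 1 − 0.8237 = 0.1763 bits per channel use.

0.1763 bits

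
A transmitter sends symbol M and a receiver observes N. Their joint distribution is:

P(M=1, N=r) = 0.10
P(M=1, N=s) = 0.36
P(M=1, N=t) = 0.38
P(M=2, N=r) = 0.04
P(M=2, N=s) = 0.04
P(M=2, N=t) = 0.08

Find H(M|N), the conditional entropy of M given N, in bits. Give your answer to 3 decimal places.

0.615 bits

Marginals: p(M) = (0.8400, 0.1600), p(N) = (0.1400, 0.4000, 0.4600).
H(M|N) = Σ p(N) · H(M|N=·).
  N=r: p=0.1400, H(M|N=r) = 0.8631
  N=s: p=0.4000, H(M|N=s) = 0.4690
  N=t: p=0.4600, H(M|N=t) = 0.6666
Weighted sum = 0.615 bits.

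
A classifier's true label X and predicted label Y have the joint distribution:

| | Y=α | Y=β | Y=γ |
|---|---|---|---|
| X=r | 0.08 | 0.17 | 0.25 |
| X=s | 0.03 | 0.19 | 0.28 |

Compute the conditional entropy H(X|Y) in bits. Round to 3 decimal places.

Chain rule: H(X|Y) = H(X,Y) − H(Y).
Marginals: p(X) = (0.5000, 0.5000), p(Y) = (0.1100, 0.3600, 0.5300).
H(X,Y) = 2.3473 bits; H(Y) = 1.3663 bits.
H(X|Y) = 2.3473 − 1.3663 = 0.981 bits.

0.981 bits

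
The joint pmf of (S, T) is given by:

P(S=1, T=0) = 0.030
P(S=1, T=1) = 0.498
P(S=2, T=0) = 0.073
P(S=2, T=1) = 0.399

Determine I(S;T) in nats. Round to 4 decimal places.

Marginals: p(S) = (0.5280, 0.4720), p(T) = (0.1030, 0.8970).
I(S;T) = H(S) + H(T) − H(S,T).
H(S) = 0.6916, H(T) = 0.3316, H(S,T) = 1.0100.
I(S;T) = 0.6916 + 0.3316 − 1.0100 = 0.0132 nats.

0.0132 nats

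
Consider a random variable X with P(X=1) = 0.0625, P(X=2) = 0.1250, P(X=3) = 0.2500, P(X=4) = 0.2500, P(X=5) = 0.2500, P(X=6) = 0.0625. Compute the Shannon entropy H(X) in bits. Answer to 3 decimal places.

2.375 bits

H(X) = −Σ p·log₂ p.
  −(0.0625)·log₂(0.0625) = 0.2500
  −(0.1250)·log₂(0.1250) = 0.3750
  −(0.2500)·log₂(0.2500) = 0.5000
  −(0.2500)·log₂(0.2500) = 0.5000
  −(0.2500)·log₂(0.2500) = 0.5000
  −(0.0625)·log₂(0.0625) = 0.2500
Sum: 0.2500 + 0.3750 + 0.5000 + 0.5000 + 0.5000 + 0.2500 = 2.375 bits.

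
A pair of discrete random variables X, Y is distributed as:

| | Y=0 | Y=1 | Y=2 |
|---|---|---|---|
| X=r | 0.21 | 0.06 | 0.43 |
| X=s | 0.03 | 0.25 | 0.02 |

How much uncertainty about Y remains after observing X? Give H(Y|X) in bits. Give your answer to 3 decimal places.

Chain rule: H(Y|X) = H(X,Y) − H(X).
Marginals: p(X) = (0.7000, 0.3000), p(Y) = (0.2400, 0.3100, 0.4500).
H(X,Y) = 2.0046 bits; H(X) = 0.8813 bits.
H(Y|X) = 2.0046 − 0.8813 = 1.123 bits.

1.123 bits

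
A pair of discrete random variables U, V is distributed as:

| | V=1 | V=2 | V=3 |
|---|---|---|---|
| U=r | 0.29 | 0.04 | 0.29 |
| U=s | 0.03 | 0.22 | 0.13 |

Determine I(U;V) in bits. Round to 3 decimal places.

0.278 bits

Marginals: p(U) = (0.6200, 0.3800), p(V) = (0.3200, 0.2600, 0.4200).
I(U;V) = Σ p(x,y)·log₂[p(x,y)/(p(x)p(y))].
  (r,1): 0.29·log₂(1.4617) = 0.1588
  (r,2): 0.04·log₂(0.2481) = -0.0804
  (r,3): 0.29·log₂(1.1137) = 0.0450
  (s,1): 0.03·log₂(0.2467) = -0.0606
  (s,2): 0.22·log₂(2.2267) = 0.2541
  (s,3): 0.13·log₂(0.8145) = -0.0385
Sum = 0.278 bits.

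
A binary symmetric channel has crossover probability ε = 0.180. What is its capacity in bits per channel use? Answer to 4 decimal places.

Binary symmetric channel: C = 1 − h₂(ε) where h₂ is the binary entropy function.
h₂(0.180) = −0.180·log₂0.180 − 0.820·log₂0.820 = 0.6801.
C = 1 − 0.6801 = 0.3199 bits per channel use.

0.3199 bits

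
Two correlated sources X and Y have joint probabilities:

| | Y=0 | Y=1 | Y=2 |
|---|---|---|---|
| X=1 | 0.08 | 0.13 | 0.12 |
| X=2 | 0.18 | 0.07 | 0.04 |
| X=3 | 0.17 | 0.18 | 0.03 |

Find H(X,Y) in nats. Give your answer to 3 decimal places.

H(X,Y) = −Σ p(x,y)·ln p(x,y) over all 9 cells.
  cell (1,0): −0.08·ln0.08 = 0.2021
  cell (1,1): −0.13·ln0.13 = 0.2652
  cell (1,2): −0.12·ln0.12 = 0.2544
  cell (2,0): −0.18·ln0.18 = 0.3087
  cell (2,1): −0.07·ln0.07 = 0.1861
  cell (2,2): −0.04·ln0.04 = 0.1288
  cell (3,0): −0.17·ln0.17 = 0.3012
  cell (3,1): −0.18·ln0.18 = 0.3087
  cell (3,2): −0.03·ln0.03 = 0.1052
Sum = 2.060 nats.

2.060 nats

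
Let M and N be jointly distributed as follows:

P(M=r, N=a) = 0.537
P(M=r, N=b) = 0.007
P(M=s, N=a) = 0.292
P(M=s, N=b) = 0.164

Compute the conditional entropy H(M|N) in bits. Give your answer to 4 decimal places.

Chain rule: H(M|N) = H(M,N) − H(N).
Marginals: p(M) = (0.5440, 0.4560), p(N) = (0.8290, 0.1710).
H(M,N) = 1.4781 bits; H(N) = 0.6600 bits.
H(M|N) = 1.4781 − 0.6600 = 0.8181 bits.

0.8181 bits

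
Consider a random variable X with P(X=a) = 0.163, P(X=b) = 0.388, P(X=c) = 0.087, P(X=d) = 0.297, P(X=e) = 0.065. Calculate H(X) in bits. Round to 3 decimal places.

2.040 bits

H(X) = −Σ p·log₂ p.
  −(0.163)·log₂(0.163) = 0.4266
  −(0.388)·log₂(0.388) = 0.5300
  −(0.087)·log₂(0.087) = 0.3065
  −(0.297)·log₂(0.297) = 0.5202
  −(0.065)·log₂(0.065) = 0.2563
Sum: 0.4266 + 0.5300 + 0.3065 + 0.5202 + 0.2563 = 2.040 bits.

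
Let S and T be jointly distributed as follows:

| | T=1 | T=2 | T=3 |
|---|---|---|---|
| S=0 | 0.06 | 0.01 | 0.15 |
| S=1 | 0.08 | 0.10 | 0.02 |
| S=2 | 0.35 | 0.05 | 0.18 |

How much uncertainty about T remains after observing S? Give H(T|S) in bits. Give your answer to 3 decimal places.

Marginals: p(S) = (0.2200, 0.2000, 0.5800), p(T) = (0.4900, 0.1600, 0.3500).
H(T|S) = Σ p(S) · H(T|S=·).
  S=0: p=0.2200, H(T|S=0) = 1.0907
  S=1: p=0.2000, H(T|S=1) = 1.3610
  S=2: p=0.5800, H(T|S=2) = 1.2684
Weighted sum = 1.248 bits.

1.248 bits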